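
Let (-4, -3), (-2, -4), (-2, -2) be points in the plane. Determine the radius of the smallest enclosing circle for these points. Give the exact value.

Call the three points A, B, C in the order given.
Side lengths²: AB² = 5, AC² = 5, BC² = 4.
Since AC² = 5 < 5 + 4 = 9, the triangle is acute, so the smallest enclosing circle is the circumcircle.
Circumcentre = (-2.75, -3), r² = 1.5625.
r = √(1.5625) = 1.25.

1.25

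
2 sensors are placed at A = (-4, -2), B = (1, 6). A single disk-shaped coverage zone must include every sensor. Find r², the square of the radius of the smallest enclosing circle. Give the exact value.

22.25

The smallest circle enclosing two points has them as diameter endpoints.
Centre = midpoint = (-1.5, 2); r² = |AB|²/4 = 89/4 = 22.25.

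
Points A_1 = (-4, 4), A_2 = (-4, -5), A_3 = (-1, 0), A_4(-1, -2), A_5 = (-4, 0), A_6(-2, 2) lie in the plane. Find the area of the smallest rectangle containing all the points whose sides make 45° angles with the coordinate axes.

In coordinates u = x + y, v = x − y the rectangle is axis-aligned; the map (x,y)→(u,v) scales areas by 2.
u-values: 0, -9, -1, -3, -4, 0; range = 0 − (-9) = 9.
v-values: -8, 1, -1, 1, -4, -4; range = 1 − (-8) = 9.
Area = (9 × 9) / 2 = 40.5.

40.5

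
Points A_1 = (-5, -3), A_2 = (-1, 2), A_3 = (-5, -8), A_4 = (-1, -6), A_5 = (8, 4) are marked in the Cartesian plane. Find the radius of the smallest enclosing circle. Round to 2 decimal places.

A smallest enclosing disk is always determined by at most three of the input points on its boundary.
The farthest pair is A_3–A_5 with squared distance 313. The circle on this segment as diameter has centre (1.5, -2) and r² = 313/4 = 78.25.
Check A_1: distance² to centre = 43.25 ≤ 78.25, so it lies inside.
All remaining points lie in this disk, and no smaller disk contains both endpoints, so this is the minimum enclosing circle.
r = √(78.25) ≈ 8.85.

8.85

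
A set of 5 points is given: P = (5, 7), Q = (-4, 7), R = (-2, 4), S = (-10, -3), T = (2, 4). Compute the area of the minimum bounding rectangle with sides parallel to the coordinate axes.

x ranges over [-10, 5], width 15.
y ranges over [-3, 7], height 10.
Area = 15 × 10 = 150.

150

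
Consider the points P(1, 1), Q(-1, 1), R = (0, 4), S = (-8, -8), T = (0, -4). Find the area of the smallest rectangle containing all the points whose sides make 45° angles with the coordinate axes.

In coordinates u = x + y, v = x − y the rectangle is axis-aligned; the map (x,y)→(u,v) scales areas by 2.
u-values: 2, 0, 4, -16, -4; range = 4 − (-16) = 20.
v-values: 0, -2, -4, 0, 4; range = 4 − (-4) = 8.
Area = (20 × 8) / 2 = 80.

80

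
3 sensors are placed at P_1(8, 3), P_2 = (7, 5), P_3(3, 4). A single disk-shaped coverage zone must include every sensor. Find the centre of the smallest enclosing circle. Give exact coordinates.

(5.5, 3.5)

Side lengths²: P_1P_2² = 5, P_1P_3² = 26, P_2P_3² = 17.
Since P_1P_3² = 26 ≥ 17 + 5 = 22, the angle opposite P_1P_3 is not acute, so the smallest enclosing circle has P_1P_3 as diameter.
Centre = midpoint of P_1P_3 = (5.5, 3.5), r² = 26/4 = 6.5.
Centre = (5.5, 3.5).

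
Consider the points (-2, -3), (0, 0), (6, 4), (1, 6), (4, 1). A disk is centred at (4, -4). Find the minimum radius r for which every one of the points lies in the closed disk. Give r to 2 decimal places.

The required radius is the distance from (4, -4) to the farthest point.
Squared distances: 37, 32, 68, 109, 25.
Maximum is 109, attained at (1, 6).
r = √109 ≈ 10.44.

10.44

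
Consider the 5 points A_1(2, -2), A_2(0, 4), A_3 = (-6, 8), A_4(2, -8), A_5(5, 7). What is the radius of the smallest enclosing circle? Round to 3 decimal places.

8.995

A smallest enclosing disk is always determined by at most three of the input points on its boundary.
The minimum enclosing circle is determined by three boundary points: A_3, A_4, A_5.
Their circumcentre is (-8/7, 3/7) with r² = 3965/49.
The farthest remaining point A_1 is at distance² 773/49 ≤ 3965/49.
r = √(3965/49) ≈ 8.995.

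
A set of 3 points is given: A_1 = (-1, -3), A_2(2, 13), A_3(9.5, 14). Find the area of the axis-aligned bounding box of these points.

178.5

x ranges over [-1, 9.5], width 10.5.
y ranges over [-3, 14], height 17.
Area = 10.5 × 17 = 178.5.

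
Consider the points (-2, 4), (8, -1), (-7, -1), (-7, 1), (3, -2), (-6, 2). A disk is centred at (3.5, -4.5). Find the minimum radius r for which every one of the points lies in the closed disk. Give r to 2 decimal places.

11.85

The required radius is the distance from (3.5, -4.5) to the farthest point.
Squared distances: 102.5, 32.5, 122.5, 140.5, 6.5, 132.5.
Maximum is 140.5, attained at (-7, 1).
r = √(140.5) ≈ 11.85.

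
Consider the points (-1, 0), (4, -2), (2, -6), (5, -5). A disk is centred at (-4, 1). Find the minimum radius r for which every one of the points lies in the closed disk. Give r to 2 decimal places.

The required radius is the distance from (-4, 1) to the farthest point.
Squared distances: 10, 73, 85, 117.
Maximum is 117, attained at (5, -5).
r = √117 ≈ 10.82.

10.82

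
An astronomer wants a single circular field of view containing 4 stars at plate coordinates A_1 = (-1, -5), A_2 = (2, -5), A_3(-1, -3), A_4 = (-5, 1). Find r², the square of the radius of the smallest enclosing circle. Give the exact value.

The farthest pair is A_2–A_4 with squared distance 85. The circle on this segment as diameter has centre (-1.5, -2) and r² = 85/4 = 21.25.
Check A_1: distance² to centre = 9.25 ≤ 21.25, so it lies inside.
All remaining points lie in this disk, and no smaller disk contains both endpoints, so this is the minimum enclosing circle.

21.25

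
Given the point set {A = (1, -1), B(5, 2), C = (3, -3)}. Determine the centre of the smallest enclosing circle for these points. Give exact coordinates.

Side lengths²: AB² = 25, AC² = 8, BC² = 29.
Since BC² = 29 < 25 + 8 = 33, the triangle is acute, so the smallest enclosing circle is the circumcircle.
Circumcentre = (51/14, -5/14), r² = 725/98.
Centre = (51/14, -5/14).

(51/14, -5/14)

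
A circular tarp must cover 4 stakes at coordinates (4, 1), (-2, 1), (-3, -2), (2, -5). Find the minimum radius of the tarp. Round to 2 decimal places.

3.90

The minimum enclosing circle of a finite set is fixed by two of the points (as a diameter) or three (as a circumcircle).
The minimum enclosing circle is determined by three boundary points: (4, 1), (-3, -2), (2, -5).
Their circumcentre is (5/6, -23/18) with r² = 2465/162.
The farthest remaining point (-2, 1) is at distance² 2141/162 ≤ 2465/162.
r = √(2465/162) ≈ 3.90.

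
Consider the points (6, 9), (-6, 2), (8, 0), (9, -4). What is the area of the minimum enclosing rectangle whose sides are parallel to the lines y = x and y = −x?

In coordinates u = x + y, v = x − y the rectangle is axis-aligned; the map (x,y)→(u,v) scales areas by 2.
u-values: 15, -4, 8, 5; range = 15 − (-4) = 19.
v-values: -3, -8, 8, 13; range = 13 − (-8) = 21.
Area = (19 × 21) / 2 = 199.5.

199.5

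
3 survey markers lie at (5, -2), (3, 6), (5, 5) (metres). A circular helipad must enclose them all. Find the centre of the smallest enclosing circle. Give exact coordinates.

Call the three points A, B, C in the order given.
Side lengths²: AB² = 68, AC² = 49, BC² = 5.
Since AB² = 68 ≥ 49 + 5 = 54, the angle opposite AB is not acute, so the smallest enclosing circle has AB as diameter.
Centre = midpoint of AB = (4, 2), r² = 68/4 = 17.
Centre = (4, 2).

(4, 2)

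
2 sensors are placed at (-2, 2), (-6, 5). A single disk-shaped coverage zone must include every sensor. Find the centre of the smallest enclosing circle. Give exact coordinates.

(-4, 3.5)

The smallest circle enclosing two points has them as diameter endpoints.
Centre = midpoint = (-4, 3.5); r² = |(-2, 2)−(-6, 5)|²/4 = 25/4 = 6.25.
Centre = (-4, 3.5).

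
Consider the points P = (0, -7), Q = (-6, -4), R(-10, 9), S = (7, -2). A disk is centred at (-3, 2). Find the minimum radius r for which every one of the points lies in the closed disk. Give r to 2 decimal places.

10.77

The required radius is the distance from (-3, 2) to the farthest point.
Squared distances: 90, 45, 98, 116.
Maximum is 116, attained at S.
r = √116 ≈ 10.77.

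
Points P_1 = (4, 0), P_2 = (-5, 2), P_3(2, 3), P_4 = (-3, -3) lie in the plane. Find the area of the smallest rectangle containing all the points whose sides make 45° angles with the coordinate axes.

In coordinates u = x + y, v = x − y the rectangle is axis-aligned; the map (x,y)→(u,v) scales areas by 2.
u-values: 4, -3, 5, -6; range = 5 − (-6) = 11.
v-values: 4, -7, -1, 0; range = 4 − (-7) = 11.
Area = (11 × 11) / 2 = 60.5.

60.5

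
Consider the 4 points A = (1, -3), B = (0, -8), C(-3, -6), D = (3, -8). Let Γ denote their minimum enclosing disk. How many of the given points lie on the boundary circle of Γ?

3

A smallest enclosing disk is always determined by at most three of the input points on its boundary.
The minimum enclosing circle is determined by three boundary points: A, C, D.
Their circumcentre is (7/26, -161/26) with r² = 3625/338.
The farthest remaining point B is at distance² 1129/338 ≤ 3625/338.
The points at distance exactly r from the centre are A, C, D — 3 points.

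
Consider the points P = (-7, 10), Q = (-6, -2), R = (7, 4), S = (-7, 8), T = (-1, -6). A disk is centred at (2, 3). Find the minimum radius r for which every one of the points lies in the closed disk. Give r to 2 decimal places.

11.40

The required radius is the distance from (2, 3) to the farthest point.
Squared distances: 130, 89, 26, 106, 90.
Maximum is 130, attained at P.
r = √130 ≈ 11.40.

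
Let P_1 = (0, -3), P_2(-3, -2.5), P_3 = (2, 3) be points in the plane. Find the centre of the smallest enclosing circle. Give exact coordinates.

Side lengths²: P_1P_2² = 9.25, P_1P_3² = 40, P_2P_3² = 55.25.
Since P_2P_3² = 55.25 ≥ 40 + 9.25 = 49.25, the angle opposite P_2P_3 is not acute, so the smallest enclosing circle has P_2P_3 as diameter.
Centre = midpoint of P_2P_3 = (-0.5, 0.25), r² = 55.25/4 = 13.8125.
Centre = (-0.5, 0.25).

(-0.5, 0.25)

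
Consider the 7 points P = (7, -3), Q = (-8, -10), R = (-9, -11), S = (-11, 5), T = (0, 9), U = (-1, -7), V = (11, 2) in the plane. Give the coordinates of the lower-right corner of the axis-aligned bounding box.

x-range [-11, 11], y-range [-11, 9].
The lower-right corner is (11, -11).

(11, -11)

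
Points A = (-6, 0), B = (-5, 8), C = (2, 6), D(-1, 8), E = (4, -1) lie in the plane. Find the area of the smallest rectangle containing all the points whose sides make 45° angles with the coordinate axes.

126

In coordinates u = x + y, v = x − y the rectangle is axis-aligned; the map (x,y)→(u,v) scales areas by 2.
u-values: -6, 3, 8, 7, 3; range = 8 − (-6) = 14.
v-values: -6, -13, -4, -9, 5; range = 5 − (-13) = 18.
Area = (14 × 18) / 2 = 126.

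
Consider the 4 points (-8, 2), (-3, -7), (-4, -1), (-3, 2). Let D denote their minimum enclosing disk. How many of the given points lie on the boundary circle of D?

3

A smallest enclosing disk is always determined by at most three of the input points on its boundary.
The farthest pair is (-8, 2)–(-3, -7) with squared distance 106. The circle on this segment as diameter has centre (-5.5, -2.5) and r² = 106/4 = 26.5.
Check (-4, -1): distance² to centre = 4.5 ≤ 26.5, so it lies inside.
All remaining points lie in this disk, and no smaller disk contains both endpoints, so this is the minimum enclosing circle.
The points at distance exactly r from the centre are (-8, 2), (-3, -7), (-3, 2) — 3 points.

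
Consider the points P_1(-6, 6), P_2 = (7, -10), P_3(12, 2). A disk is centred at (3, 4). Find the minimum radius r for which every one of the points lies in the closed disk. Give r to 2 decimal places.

The required radius is the distance from (3, 4) to the farthest point.
Squared distances: 85, 212, 85.
Maximum is 212, attained at P_2.
r = √212 ≈ 14.56.

14.56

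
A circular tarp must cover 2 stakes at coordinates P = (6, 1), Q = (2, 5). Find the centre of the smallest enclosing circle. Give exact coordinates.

(4, 3)

The smallest circle enclosing two points has them as diameter endpoints.
Centre = midpoint = (4, 3); r² = |PQ|²/4 = 32/4 = 8.
Centre = (4, 3).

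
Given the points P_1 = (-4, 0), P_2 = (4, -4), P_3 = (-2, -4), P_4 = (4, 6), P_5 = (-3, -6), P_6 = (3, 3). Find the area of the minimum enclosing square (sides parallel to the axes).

144

The bounding box has width 8 and height 12.
An axis-aligned square enclosing the set must have side ≥ max(width, height).
So the minimum side is max(8, 12) = 12.
Area = 12² = 144.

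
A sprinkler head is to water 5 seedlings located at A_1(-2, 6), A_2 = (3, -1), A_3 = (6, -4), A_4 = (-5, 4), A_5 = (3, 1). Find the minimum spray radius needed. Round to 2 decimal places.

A smallest enclosing disk is always determined by at most three of the input points on its boundary.
The farthest pair is A_3–A_4 with squared distance 185. The circle on this segment as diameter has centre (0.5, 0) and r² = 185/4 = 46.25.
Check A_1: distance² to centre = 42.25 ≤ 46.25, so it lies inside.
All remaining points lie in this disk, and no smaller disk contains both endpoints, so this is the minimum enclosing circle.
r = √(46.25) ≈ 6.80.

6.80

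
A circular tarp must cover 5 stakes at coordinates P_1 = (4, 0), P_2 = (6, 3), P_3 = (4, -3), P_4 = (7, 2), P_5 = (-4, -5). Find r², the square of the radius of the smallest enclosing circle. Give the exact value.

42.5

By Welzl's lemma the MEC is supported by two points (diametrically opposite) or three points (on a circumcircle).
The farthest pair is P_4–P_5 with squared distance 170. The circle on this segment as diameter has centre (1.5, -1.5) and r² = 170/4 = 42.5.
Check P_1: distance² to centre = 8.5 ≤ 42.5, so it lies inside.
All remaining points lie in this disk, and no smaller disk contains both endpoints, so this is the minimum enclosing circle.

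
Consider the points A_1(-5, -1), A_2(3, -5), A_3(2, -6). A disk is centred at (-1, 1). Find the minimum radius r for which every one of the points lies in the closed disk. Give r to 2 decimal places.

7.62

The required radius is the distance from (-1, 1) to the farthest point.
Squared distances: 20, 52, 58.
Maximum is 58, attained at A_3.
r = √58 ≈ 7.62.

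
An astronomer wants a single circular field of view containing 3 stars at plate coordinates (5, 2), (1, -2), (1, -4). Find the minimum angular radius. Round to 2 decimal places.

3.61

Call the three points A, B, C in the order given.
Side lengths²: AB² = 32, AC² = 52, BC² = 4.
Since AC² = 52 ≥ 32 + 4 = 36, the angle opposite AC is not acute, so the smallest enclosing circle has AC as diameter.
Centre = midpoint of AC = (3, -1), r² = 52/4 = 13.
r = √13 ≈ 3.61.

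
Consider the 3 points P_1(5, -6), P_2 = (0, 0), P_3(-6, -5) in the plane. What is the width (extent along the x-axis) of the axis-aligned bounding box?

max x = 5, min x = -6, so width = 11.

11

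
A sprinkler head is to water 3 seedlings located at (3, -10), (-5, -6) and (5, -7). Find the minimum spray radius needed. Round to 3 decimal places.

5.025

Call the three points A, B, C in the order given.
Side lengths²: AB² = 80, AC² = 13, BC² = 101.
Since BC² = 101 ≥ 80 + 13 = 93, the angle opposite BC is not acute, so the smallest enclosing circle has BC as diameter.
Centre = midpoint of BC = (0, -6.5), r² = 101/4 = 25.25.
r = √(25.25) ≈ 5.025.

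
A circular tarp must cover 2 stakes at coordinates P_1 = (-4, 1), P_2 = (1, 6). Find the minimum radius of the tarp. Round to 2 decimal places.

The smallest circle enclosing two points has them as diameter endpoints.
Centre = midpoint = (-1.5, 3.5); r² = |P_1P_2|²/4 = 50/4 = 12.5.
r = √(12.5) ≈ 3.54.

3.54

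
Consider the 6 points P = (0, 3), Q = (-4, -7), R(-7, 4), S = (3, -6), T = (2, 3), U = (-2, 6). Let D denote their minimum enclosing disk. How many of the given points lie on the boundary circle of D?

The farthest pair is R–S with squared distance 200. The circle on this segment as diameter has centre (-2, -1) and r² = 200/4 = 50.
Check P: distance² to centre = 20 ≤ 50, so it lies inside.
All remaining points lie in this disk, and no smaller disk contains both endpoints, so this is the minimum enclosing circle.
The points at distance exactly r from the centre are R, S — 2 points.

2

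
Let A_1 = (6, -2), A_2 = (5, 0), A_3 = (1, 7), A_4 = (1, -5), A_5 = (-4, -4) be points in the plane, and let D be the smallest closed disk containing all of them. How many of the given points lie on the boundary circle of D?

The minimum enclosing circle of a finite set is fixed by two of the points (as a diameter) or three (as a circumcircle).
The minimum enclosing circle is determined by three boundary points: A_1, A_3, A_5.
Their circumcentre is (0.26, 0.7) with r² = 40.2376.
The farthest remaining point A_4 is at distance² 33.0376 ≤ 40.2376.
The points at distance exactly r from the centre are A_1, A_3, A_5 — 3 points.

3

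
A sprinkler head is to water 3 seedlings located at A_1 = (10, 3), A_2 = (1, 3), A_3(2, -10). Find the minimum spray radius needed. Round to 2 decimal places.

Side lengths²: A_1A_2² = 81, A_1A_3² = 233, A_2A_3² = 170.
Since A_1A_3² = 233 < 170 + 81 = 251, the triangle is acute, so the smallest enclosing circle is the circumcircle.
Circumcentre = (5.5, -83/26), r² = 19805/338.
r = √(19805/338) ≈ 7.65.

7.65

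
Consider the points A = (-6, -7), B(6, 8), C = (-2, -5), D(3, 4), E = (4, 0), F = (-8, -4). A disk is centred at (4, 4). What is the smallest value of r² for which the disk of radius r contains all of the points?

221

The required radius is the distance from (4, 4) to the farthest point.
Squared distances: 221, 20, 117, 1, 16, 208.
Maximum is 221, attained at A.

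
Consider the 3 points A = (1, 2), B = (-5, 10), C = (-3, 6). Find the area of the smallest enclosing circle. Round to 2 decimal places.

Side lengths²: AB² = 100, AC² = 32, BC² = 20.
Since AB² = 100 ≥ 32 + 20 = 52, the angle opposite AB is not acute, so the smallest enclosing circle has AB as diameter.
Centre = midpoint of AB = (-2, 6), r² = 100/4 = 25.
Area = π·r² = π·25 ≈ 78.54.

78.54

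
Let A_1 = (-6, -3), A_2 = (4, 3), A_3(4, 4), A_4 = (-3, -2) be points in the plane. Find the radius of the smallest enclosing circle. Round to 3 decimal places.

The farthest pair is A_1–A_3 with squared distance 149. The circle on this segment as diameter has centre (-1, 0.5) and r² = 149/4 = 37.25.
Check A_2: distance² to centre = 31.25 ≤ 37.25, so it lies inside.
All remaining points lie in this disk, and no smaller disk contains both endpoints, so this is the minimum enclosing circle.
r = √(37.25) ≈ 6.103.

6.103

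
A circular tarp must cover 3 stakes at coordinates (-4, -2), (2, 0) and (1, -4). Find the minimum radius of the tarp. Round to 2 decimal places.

Call the three points A, B, C in the order given.
Side lengths²: AB² = 40, AC² = 29, BC² = 17.
Since AB² = 40 < 29 + 17 = 46, the triangle is acute, so the smallest enclosing circle is the circumcircle.
Circumcentre = (-19/22, -31/22), r² = 2465/242.
r = √(2465/242) ≈ 3.19.

3.19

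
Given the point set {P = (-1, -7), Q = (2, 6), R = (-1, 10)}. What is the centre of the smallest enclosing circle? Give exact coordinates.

Side lengths²: PQ² = 178, PR² = 289, QR² = 25.
Since PR² = 289 ≥ 178 + 25 = 203, the angle opposite PR is not acute, so the smallest enclosing circle has PR as diameter.
Centre = midpoint of PR = (-1, 1.5), r² = 289/4 = 72.25.
Centre = (-1, 1.5).

(-1, 1.5)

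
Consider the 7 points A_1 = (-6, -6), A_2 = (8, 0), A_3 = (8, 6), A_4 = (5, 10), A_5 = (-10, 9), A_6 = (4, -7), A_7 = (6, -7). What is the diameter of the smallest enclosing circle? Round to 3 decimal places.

The minimum enclosing circle is determined by three boundary points: A_4, A_5, A_7.
Their circumcentre is (-1.9375, 1.0625) with r² = 128.0078125.
The farthest remaining point A_3 is at distance² 123.1328125 ≤ 128.0078125.
Diameter = 2r = 2√(128.0078125) ≈ 22.628.

22.628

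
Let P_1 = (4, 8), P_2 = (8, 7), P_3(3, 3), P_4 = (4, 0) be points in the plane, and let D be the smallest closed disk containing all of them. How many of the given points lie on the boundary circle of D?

3

The minimum enclosing circle of a finite set is fixed by two of the points (as a diameter) or three (as a circumcircle).
The minimum enclosing circle is determined by three boundary points: P_1, P_2, P_4.
Their circumcentre is (5.125, 4) with r² = 17.265625.
The farthest remaining point P_3 is at distance² 5.515625 ≤ 17.265625.
The points at distance exactly r from the centre are P_1, P_2, P_4 — 3 points.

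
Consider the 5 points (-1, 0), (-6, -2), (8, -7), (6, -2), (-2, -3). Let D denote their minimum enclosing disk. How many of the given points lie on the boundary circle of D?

The minimum enclosing circle of a finite set is fixed by two of the points (as a diameter) or three (as a circumcircle).
The farthest pair is (-6, -2)–(8, -7) with squared distance 221. The circle on this segment as diameter has centre (1, -4.5) and r² = 221/4 = 55.25.
Check (-1, 0): distance² to centre = 24.25 ≤ 55.25, so it lies inside.
All remaining points lie in this disk, and no smaller disk contains both endpoints, so this is the minimum enclosing circle.
The points at distance exactly r from the centre are (-6, -2), (8, -7) — 2 points.

2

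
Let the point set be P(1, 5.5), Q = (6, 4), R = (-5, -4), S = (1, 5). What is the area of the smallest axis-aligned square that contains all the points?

121

The bounding box has width 11 and height 9.5.
An axis-aligned square enclosing the set must have side ≥ max(width, height).
So the minimum side is max(11, 9.5) = 11.
Area = 11² = 121.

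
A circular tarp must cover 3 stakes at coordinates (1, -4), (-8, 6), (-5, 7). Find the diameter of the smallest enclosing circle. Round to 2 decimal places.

Call the three points A, B, C in the order given.
Side lengths²: AB² = 181, AC² = 157, BC² = 10.
Since AB² = 181 ≥ 157 + 10 = 167, the angle opposite AB is not acute, so the smallest enclosing circle has AB as diameter.
Centre = midpoint of AB = (-3.5, 1), r² = 181/4 = 45.25.
Diameter = 2r = 2√(45.25) ≈ 13.45.

13.45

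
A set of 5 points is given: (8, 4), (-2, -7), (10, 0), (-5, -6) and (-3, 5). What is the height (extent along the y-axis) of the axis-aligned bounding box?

max y = 5, min y = -7, so height = 12.

12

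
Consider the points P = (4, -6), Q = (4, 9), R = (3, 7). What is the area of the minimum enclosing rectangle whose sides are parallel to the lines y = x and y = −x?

112.5

In coordinates u = x + y, v = x − y the rectangle is axis-aligned; the map (x,y)→(u,v) scales areas by 2.
u-values: -2, 13, 10; range = 13 − (-2) = 15.
v-values: 10, -5, -4; range = 10 − (-5) = 15.
Area = (15 × 15) / 2 = 112.5.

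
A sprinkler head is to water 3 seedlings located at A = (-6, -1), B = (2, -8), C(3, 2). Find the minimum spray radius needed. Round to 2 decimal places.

Side lengths²: AB² = 113, AC² = 90, BC² = 101.
Since AB² = 113 < 101 + 90 = 191, the triangle is acute, so the smallest enclosing circle is the circumcircle.
Circumcentre = (-25/58, -157/58), r² = 57065/1682.
r = √(57065/1682) ≈ 5.82.

5.82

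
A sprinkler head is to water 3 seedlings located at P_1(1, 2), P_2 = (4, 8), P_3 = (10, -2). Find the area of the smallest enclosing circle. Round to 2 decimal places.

107.03

Side lengths²: P_1P_2² = 45, P_1P_3² = 97, P_2P_3² = 136.
Since P_2P_3² = 136 < 97 + 45 = 142, the triangle is acute, so the smallest enclosing circle is the circumcircle.
Circumcentre = (149/22, 63/22), r² = 8245/242.
Area = π·r² = π·8245/242 ≈ 107.03.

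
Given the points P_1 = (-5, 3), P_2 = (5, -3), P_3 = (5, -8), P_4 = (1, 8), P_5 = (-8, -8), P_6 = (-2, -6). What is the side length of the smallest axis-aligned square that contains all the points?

The bounding box has width 13 and height 16.
An axis-aligned square enclosing the set must have side ≥ max(width, height).
So the minimum side is max(13, 16) = 16.

16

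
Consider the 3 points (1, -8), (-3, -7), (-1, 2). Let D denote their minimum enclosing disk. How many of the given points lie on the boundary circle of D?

Call the three points A, B, C in the order given.
Side lengths²: AB² = 17, AC² = 104, BC² = 85.
Since AC² = 104 ≥ 85 + 17 = 102, the angle opposite AC is not acute, so the smallest enclosing circle has AC as diameter.
Centre = midpoint of AC = (0, -3), r² = 104/4 = 26.
The points at distance exactly r from the centre are (1, -8), (-1, 2) — 2 points.

2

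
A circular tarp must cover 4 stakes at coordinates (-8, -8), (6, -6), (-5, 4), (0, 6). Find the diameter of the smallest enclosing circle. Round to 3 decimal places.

16.997

A smallest enclosing disk is always determined by at most three of the input points on its boundary.
The minimum enclosing circle is determined by three boundary points: (-8, -8), (6, -6), (0, 6).
Their circumcentre is (-5/3, -7/3) with r² = 650/9.
The farthest remaining point (-5, 4) is at distance² 461/9 ≤ 650/9.
Diameter = 2r = 2√(650/9) ≈ 16.997.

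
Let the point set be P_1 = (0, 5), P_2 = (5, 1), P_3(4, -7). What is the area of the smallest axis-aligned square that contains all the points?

The bounding box has width 5 and height 12.
An axis-aligned square enclosing the set must have side ≥ max(width, height).
So the minimum side is max(5, 12) = 12.
Area = 12² = 144.

144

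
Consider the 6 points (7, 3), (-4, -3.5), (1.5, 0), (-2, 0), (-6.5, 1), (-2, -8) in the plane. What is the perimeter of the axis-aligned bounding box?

49

Width = max x − min x = 7 − (-6.5) = 13.5.
Height = max y − min y = 3 − (-8) = 11.
Perimeter = 2(13.5 + 11) = 49.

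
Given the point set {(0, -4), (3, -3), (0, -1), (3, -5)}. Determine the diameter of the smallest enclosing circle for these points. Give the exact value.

A smallest enclosing disk is always determined by at most three of the input points on its boundary.
The farthest pair is (0, -1)–(3, -5) with squared distance 25. The circle on this segment as diameter has centre (1.5, -3) and r² = 25/4 = 6.25.
Check (0, -4): distance² to centre = 3.25 ≤ 6.25, so it lies inside.
All remaining points lie in this disk, and no smaller disk contains both endpoints, so this is the minimum enclosing circle.
Diameter = 2r = 2√(6.25) = 5.

5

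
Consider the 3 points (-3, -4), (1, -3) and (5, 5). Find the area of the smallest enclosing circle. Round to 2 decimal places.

Call the three points A, B, C in the order given.
Side lengths²: AB² = 17, AC² = 145, BC² = 80.
Since AC² = 145 ≥ 80 + 17 = 97, the angle opposite AC is not acute, so the smallest enclosing circle has AC as diameter.
Centre = midpoint of AC = (1, 0.5), r² = 145/4 = 36.25.
Area = π·r² = π·36.25 ≈ 113.88.

113.88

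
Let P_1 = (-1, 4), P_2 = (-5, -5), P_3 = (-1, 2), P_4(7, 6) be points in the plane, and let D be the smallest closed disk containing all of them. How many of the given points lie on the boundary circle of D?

By Welzl's lemma the MEC is supported by two points (diametrically opposite) or three points (on a circumcircle).
The farthest pair is P_2–P_4 with squared distance 265. The circle on this segment as diameter has centre (1, 0.5) and r² = 265/4 = 66.25.
Check P_1: distance² to centre = 16.25 ≤ 66.25, so it lies inside.
All remaining points lie in this disk, and no smaller disk contains both endpoints, so this is the minimum enclosing circle.
The points at distance exactly r from the centre are P_2, P_4 — 2 points.

2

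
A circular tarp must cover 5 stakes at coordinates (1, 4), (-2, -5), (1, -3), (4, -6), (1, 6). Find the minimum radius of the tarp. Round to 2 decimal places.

6.22

A smallest enclosing disk is always determined by at most three of the input points on its boundary.
The minimum enclosing circle is determined by three boundary points: (-2, -5), (4, -6), (1, 6).
Their circumcentre is (87/46, -7/46) with r² = 40885/1058.
The farthest remaining point (1, 4) is at distance² 19081/1058 ≤ 40885/1058.
r = √(40885/1058) ≈ 6.22.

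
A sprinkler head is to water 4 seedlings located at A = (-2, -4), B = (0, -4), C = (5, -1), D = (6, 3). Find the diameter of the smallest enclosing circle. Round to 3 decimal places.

By Welzl's lemma the MEC is supported by two points (diametrically opposite) or three points (on a circumcircle).
The farthest pair is A–D with squared distance 113. The circle on this segment as diameter has centre (2, -0.5) and r² = 113/4 = 28.25.
Check B: distance² to centre = 16.25 ≤ 28.25, so it lies inside.
All remaining points lie in this disk, and no smaller disk contains both endpoints, so this is the minimum enclosing circle.
Diameter = 2r = 2√(28.25) ≈ 10.630.

10.630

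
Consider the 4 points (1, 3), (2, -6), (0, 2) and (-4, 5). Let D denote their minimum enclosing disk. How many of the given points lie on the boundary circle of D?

The minimum enclosing circle of a finite set is fixed by two of the points (as a diameter) or three (as a circumcircle).
The farthest pair is (2, -6)–(-4, 5) with squared distance 157. The circle on this segment as diameter has centre (-1, -0.5) and r² = 157/4 = 39.25.
Check (1, 3): distance² to centre = 16.25 ≤ 39.25, so it lies inside.
All remaining points lie in this disk, and no smaller disk contains both endpoints, so this is the minimum enclosing circle.
The points at distance exactly r from the centre are (2, -6), (-4, 5) — 2 points.

2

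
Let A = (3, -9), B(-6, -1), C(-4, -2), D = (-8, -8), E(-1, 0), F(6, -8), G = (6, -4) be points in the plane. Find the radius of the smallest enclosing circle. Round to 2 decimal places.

A smallest enclosing disk is always determined by at most three of the input points on its boundary.
The farthest pair is D–G with squared distance 212. The circle on this segment as diameter has centre (-1, -6) and r² = 212/4 = 53.
Check A: distance² to centre = 25 ≤ 53, so it lies inside.
All remaining points lie in this disk, and no smaller disk contains both endpoints, so this is the minimum enclosing circle.
r = √53 ≈ 7.28.

7.28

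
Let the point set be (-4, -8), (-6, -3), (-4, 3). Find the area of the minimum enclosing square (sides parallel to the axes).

The bounding box has width 2 and height 11.
An axis-aligned square enclosing the set must have side ≥ max(width, height).
So the minimum side is max(2, 11) = 11.
Area = 11² = 121.

121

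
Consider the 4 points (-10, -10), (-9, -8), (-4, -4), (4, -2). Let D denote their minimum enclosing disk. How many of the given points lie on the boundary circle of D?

By Welzl's lemma the MEC is supported by two points (diametrically opposite) or three points (on a circumcircle).
The farthest pair is (-10, -10)–(4, -2) with squared distance 260. The circle on this segment as diameter has centre (-3, -6) and r² = 260/4 = 65.
Check (-9, -8): distance² to centre = 40 ≤ 65, so it lies inside.
All remaining points lie in this disk, and no smaller disk contains both endpoints, so this is the minimum enclosing circle.
The points at distance exactly r from the centre are (-10, -10), (4, -2) — 2 points.

2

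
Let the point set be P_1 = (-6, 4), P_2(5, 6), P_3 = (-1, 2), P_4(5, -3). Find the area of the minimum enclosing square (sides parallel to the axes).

121

The bounding box has width 11 and height 9.
An axis-aligned square enclosing the set must have side ≥ max(width, height).
So the minimum side is max(11, 9) = 11.
Area = 11² = 121.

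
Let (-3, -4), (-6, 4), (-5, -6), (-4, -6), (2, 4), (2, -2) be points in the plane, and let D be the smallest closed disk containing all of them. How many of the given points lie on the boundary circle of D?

3

The minimum enclosing circle of a finite set is fixed by two of the points (as a diameter) or three (as a circumcircle).
The minimum enclosing circle is determined by three boundary points: (-6, 4), (-5, -6), (2, 4).
Their circumcentre is (-2, -0.65) with r² = 37.6225.
The farthest remaining point (-4, -6) is at distance² 32.6225 ≤ 37.6225.
The points at distance exactly r from the centre are (-6, 4), (-5, -6), (2, 4) — 3 points.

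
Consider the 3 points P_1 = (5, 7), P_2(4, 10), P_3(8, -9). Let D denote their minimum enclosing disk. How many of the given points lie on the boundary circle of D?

2

Side lengths²: P_1P_2² = 10, P_1P_3² = 265, P_2P_3² = 377.
Since P_2P_3² = 377 ≥ 265 + 10 = 275, the angle opposite P_2P_3 is not acute, so the smallest enclosing circle has P_2P_3 as diameter.
Centre = midpoint of P_2P_3 = (6, 0.5), r² = 377/4 = 94.25.
The points at distance exactly r from the centre are P_2, P_3 — 2 points.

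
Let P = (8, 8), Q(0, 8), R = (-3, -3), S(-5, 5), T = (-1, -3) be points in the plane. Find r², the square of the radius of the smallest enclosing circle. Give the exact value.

60.52

The minimum enclosing circle is determined by three boundary points: P, R, S.
Their circumcentre is (2.4, 2.6) with r² = 60.52.
The farthest remaining point T is at distance² 42.92 ≤ 60.52.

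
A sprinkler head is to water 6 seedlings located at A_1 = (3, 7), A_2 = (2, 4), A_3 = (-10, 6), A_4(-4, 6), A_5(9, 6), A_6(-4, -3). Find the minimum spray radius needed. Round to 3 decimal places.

9.501

The minimum enclosing circle of a finite set is fixed by two of the points (as a diameter) or three (as a circumcircle).
The minimum enclosing circle is determined by three boundary points: A_3, A_5, A_6.
Their circumcentre is (-0.5, 35/6) with r² = 1625/18.
The farthest remaining point A_1 is at distance² 245/18 ≤ 1625/18.
r = √(1625/18) ≈ 9.501.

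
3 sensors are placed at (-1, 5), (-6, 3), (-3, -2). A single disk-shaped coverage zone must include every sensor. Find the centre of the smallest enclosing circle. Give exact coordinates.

(-159/62, 103/62)

Call the three points A, B, C in the order given.
Side lengths²: AB² = 29, AC² = 53, BC² = 34.
Since AC² = 53 < 34 + 29 = 63, the triangle is acute, so the smallest enclosing circle is the circumcircle.
Circumcentre = (-159/62, 103/62), r² = 26129/1922.
Centre = (-159/62, 103/62).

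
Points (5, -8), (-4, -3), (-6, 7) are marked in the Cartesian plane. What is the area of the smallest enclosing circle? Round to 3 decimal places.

271.748

Call the three points A, B, C in the order given.
Side lengths²: AB² = 106, AC² = 346, BC² = 104.
Since AC² = 346 ≥ 106 + 104 = 210, the angle opposite AC is not acute, so the smallest enclosing circle has AC as diameter.
Centre = midpoint of AC = (-0.5, -0.5), r² = 346/4 = 86.5.
Area = π·r² = π·86.5 ≈ 271.748.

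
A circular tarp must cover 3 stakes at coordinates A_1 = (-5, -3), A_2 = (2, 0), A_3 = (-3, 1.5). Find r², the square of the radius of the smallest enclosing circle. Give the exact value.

Side lengths²: A_1A_2² = 58, A_1A_3² = 24.25, A_2A_3² = 27.25.
Since A_1A_2² = 58 ≥ 27.25 + 24.25 = 51.5, the angle opposite A_1A_2 is not acute, so the smallest enclosing circle has A_1A_2 as diameter.
Centre = midpoint of A_1A_2 = (-1.5, -1.5), r² = 58/4 = 14.5.

14.5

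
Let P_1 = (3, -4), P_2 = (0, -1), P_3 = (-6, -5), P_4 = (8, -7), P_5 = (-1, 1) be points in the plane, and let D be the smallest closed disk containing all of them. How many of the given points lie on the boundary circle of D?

3

The minimum enclosing circle of a finite set is fixed by two of the points (as a diameter) or three (as a circumcircle).
The minimum enclosing circle is determined by three boundary points: P_3, P_4, P_5.
Their circumcentre is (97/94, -543/94) with r² = 221125/4418.
The farthest remaining point P_2 is at distance² 105505/4418 ≤ 221125/4418.
The points at distance exactly r from the centre are P_3, P_4, P_5 — 3 points.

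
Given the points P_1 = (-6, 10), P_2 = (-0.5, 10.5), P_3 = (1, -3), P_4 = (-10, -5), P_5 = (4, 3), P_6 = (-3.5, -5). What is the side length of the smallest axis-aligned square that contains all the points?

15.5

The bounding box has width 14 and height 15.5.
An axis-aligned square enclosing the set must have side ≥ max(width, height).
So the minimum side is max(14, 15.5) = 15.5.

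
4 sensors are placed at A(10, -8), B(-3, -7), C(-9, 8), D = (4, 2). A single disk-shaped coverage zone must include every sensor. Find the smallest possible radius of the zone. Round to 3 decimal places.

12.420

The farthest pair is A–C with squared distance 617. The circle on this segment as diameter has centre (0.5, 0) and r² = 617/4 = 154.25.
Check B: distance² to centre = 61.25 ≤ 154.25, so it lies inside.
All remaining points lie in this disk, and no smaller disk contains both endpoints, so this is the minimum enclosing circle.
r = √(154.25) ≈ 12.420.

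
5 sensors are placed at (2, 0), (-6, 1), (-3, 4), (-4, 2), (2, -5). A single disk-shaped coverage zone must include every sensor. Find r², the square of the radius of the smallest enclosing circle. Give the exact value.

1325/49

A smallest enclosing disk is always determined by at most three of the input points on its boundary.
The minimum enclosing circle is determined by three boundary points: (-6, 1), (-3, 4), (2, -5).
Their circumcentre is (-8/7, -6/7) with r² = 1325/49.
The farthest remaining point (-4, 2) is at distance² 800/49 ≤ 1325/49.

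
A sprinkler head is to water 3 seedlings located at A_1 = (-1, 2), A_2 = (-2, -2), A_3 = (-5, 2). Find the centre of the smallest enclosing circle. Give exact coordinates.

Side lengths²: A_1A_2² = 17, A_1A_3² = 16, A_2A_3² = 25.
Since A_2A_3² = 25 < 17 + 16 = 33, the triangle is acute, so the smallest enclosing circle is the circumcircle.
Circumcentre = (-3, 0.375), r² = 6.640625.
Centre = (-3, 0.375).

(-3, 0.375)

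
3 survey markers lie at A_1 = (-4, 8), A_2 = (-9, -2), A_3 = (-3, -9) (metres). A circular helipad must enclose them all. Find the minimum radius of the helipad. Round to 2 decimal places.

Side lengths²: A_1A_2² = 125, A_1A_3² = 290, A_2A_3² = 85.
Since A_1A_3² = 290 ≥ 125 + 85 = 210, the angle opposite A_1A_3 is not acute, so the smallest enclosing circle has A_1A_3 as diameter.
Centre = midpoint of A_1A_3 = (-3.5, -0.5), r² = 290/4 = 72.5.
r = √(72.5) ≈ 8.51.

8.51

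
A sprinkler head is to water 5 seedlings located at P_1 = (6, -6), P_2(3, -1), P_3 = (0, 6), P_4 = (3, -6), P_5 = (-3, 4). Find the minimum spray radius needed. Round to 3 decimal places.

6.779

By Welzl's lemma the MEC is supported by two points (diametrically opposite) or three points (on a circumcircle).
The minimum enclosing circle is determined by three boundary points: P_1, P_3, P_5.
Their circumcentre is (2.125, -0.4375) with r² = 45.95703125.
The farthest remaining point P_4 is at distance² 31.70703125 ≤ 45.95703125.
r = √(45.95703125) ≈ 6.779.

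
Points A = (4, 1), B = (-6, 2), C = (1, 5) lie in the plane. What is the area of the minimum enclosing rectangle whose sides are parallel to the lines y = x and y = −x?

55

In coordinates u = x + y, v = x − y the rectangle is axis-aligned; the map (x,y)→(u,v) scales areas by 2.
u-values: 5, -4, 6; range = 6 − (-4) = 10.
v-values: 3, -8, -4; range = 3 − (-8) = 11.
Area = (10 × 11) / 2 = 55.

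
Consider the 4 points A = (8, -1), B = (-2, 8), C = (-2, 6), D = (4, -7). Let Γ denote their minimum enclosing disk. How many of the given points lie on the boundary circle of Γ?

A smallest enclosing disk is always determined by at most three of the input points on its boundary.
The farthest pair is B–D with squared distance 261. The circle on this segment as diameter has centre (1, 0.5) and r² = 261/4 = 65.25.
Check A: distance² to centre = 51.25 ≤ 65.25, so it lies inside.
All remaining points lie in this disk, and no smaller disk contains both endpoints, so this is the minimum enclosing circle.
The points at distance exactly r from the centre are B, D — 2 points.

2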